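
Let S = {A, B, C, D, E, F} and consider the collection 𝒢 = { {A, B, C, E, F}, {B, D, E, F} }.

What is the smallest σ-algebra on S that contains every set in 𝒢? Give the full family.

σ(𝒢) (8 sets): { {}, {D}, {A, C}, {A, C, D}, {B, E, F}, {B, D, E, F}, {A, B, C, E, F}, S }

Trace:
Start: 𝒢 ∪ {∅, S} = { {}, {B, D, E, F}, {A, B, C, E, F}, S }.
Step 1 adds 2:
  {D}  = ᶜ of {A, B, C, E, F}
  {A, C}  = ᶜ of {B, D, E, F}
  |family| = 6
Step 2: 1 new —
  {A, C, D}  = {A, C} ∪ {D}
  |family| = 7
Step 3 adds 1:
  {B, E, F}  = ᶜ of {A, C, D}
  |family| = 8
Step 4: already closed under ᶜ and ∪.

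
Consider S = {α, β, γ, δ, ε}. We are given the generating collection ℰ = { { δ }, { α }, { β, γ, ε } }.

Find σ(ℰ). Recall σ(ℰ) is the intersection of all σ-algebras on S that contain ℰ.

Seed the family with ℰ together with ∅ and S: { {  }, { α }, { δ }, { β, γ, ε }, S }.
Round 1: 3 new —
  { α, δ }  = { β, γ, ε }ᶜ
  { α, β, γ, ε }  = { δ }ᶜ
  { β, γ, δ, ε }  = { α }ᶜ
  (now 8)
After Round 2 the family is unchanged; done.

Hence σ(ℰ) has 8 members: { {  }, { α }, { δ }, { α, δ }, { β, γ, ε }, { α, β, γ, ε }, { β, γ, δ, ε }, S }.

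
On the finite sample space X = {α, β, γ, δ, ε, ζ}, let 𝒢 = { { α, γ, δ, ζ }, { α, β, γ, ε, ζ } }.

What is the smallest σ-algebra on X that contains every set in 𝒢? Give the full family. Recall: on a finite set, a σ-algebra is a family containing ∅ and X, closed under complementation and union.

σ(𝒢) = { {}, { δ }, { β, ε }, { α, γ, ζ }, { β, δ, ε }, { α, γ, δ, ζ }, { α, β, γ, ε, ζ }, X }

Derivation:
Begin from { {}, { α, γ, δ, ζ }, { α, β, γ, ε, ζ }, X } (that is, 𝒢 plus ∅ and X).
Iteration 1: 2 new —
  { δ }  = { α, β, γ, ε, ζ }ᶜ
  { β, ε }  = { α, γ, δ, ζ }ᶜ
Iteration 2 (1 new):
  { β, δ, ε }  = { β, ε } ∪ { δ }
Iteration 3. New:
  { α, γ, ζ }  = { β, δ, ε }ᶜ
Iteration 4: stable.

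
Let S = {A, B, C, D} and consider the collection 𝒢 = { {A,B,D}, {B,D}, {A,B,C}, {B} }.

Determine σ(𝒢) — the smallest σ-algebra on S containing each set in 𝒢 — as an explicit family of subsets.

Begin from { ∅, {B}, {B,D}, {A,B,C}, {A,B,D}, S } (that is, 𝒢 plus ∅ and S).
Pass 1 adds 4:
  {C}  = ᶜ of {A,B,D}
  {D}  = ᶜ of {A,B,C}
  {A,C}  = ᶜ of {B,D}
  {A,C,D}  = ᶜ of {B}
Pass 2: 3 new —
  {B,C}  = {B} ∪ {C}
  {C,D}  = {C} ∪ {D}
  {B,C,D}  = {C} ∪ {B,D}
Pass 3 adds 3:
  {A}  = ᶜ of {B,C,D}
  {A,B}  = ᶜ of {C,D}
  {A,D}  = ᶜ of {B,C}
Pass 4: already closed under ᶜ and ∪.

Therefore σ(𝒢) = { ∅, {A}, {B}, {C}, {D}, {A,B}, {A,C}, {A,D}, {B,C}, {B,D}, {C,D}, {A,B,C}, {A,B,D}, {A,C,D}, {B,C,D}, S } (|σ(𝒢)| = 16).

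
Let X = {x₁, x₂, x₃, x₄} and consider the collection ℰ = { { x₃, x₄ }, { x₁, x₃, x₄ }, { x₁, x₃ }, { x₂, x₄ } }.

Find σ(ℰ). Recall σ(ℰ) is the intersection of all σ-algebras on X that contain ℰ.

Initial family (6 sets): { {  }, { x₁, x₃ }, { x₂, x₄ }, { x₃, x₄ }, { x₁, x₃, x₄ }, X }.
Round 1: +3 →
  { x₂ }  = X∖{ x₁, x₃, x₄ }
  { x₁, x₂ }  = X∖{ x₃, x₄ }
  { x₂, x₃, x₄ }  = { x₃, x₄ } ∪ { x₂, x₄ }
  (now 9)
Round 2. New:
  { x₁ }  = X∖{ x₂, x₃, x₄ }
  { x₁, x₂, x₃ }  = { x₁, x₂ } ∪ { x₁, x₃ }
  { x₁, x₂, x₄ }  = { x₁, x₂ } ∪ { x₂, x₄ }
  (now 12)
Round 3: 2 new —
  { x₃ }  = X∖{ x₁, x₂, x₄ }
  { x₄ }  = X∖{ x₁, x₂, x₃ }
  (now 14)
Round 4. New:
  { x₁, x₄ }  = { x₄ } ∪ { x₁ }
  { x₂, x₃ }  = { x₃ } ∪ { x₂ }
  (now 16)
After Round 5 the family is unchanged; done.

Hence σ(ℰ) has 16 members: { {  }, { x₁ }, { x₂ }, { x₃ }, { x₄ }, { x₁, x₂ }, { x₁, x₃ }, { x₁, x₄ }, { x₂, x₃ }, { x₂, x₄ }, { x₃, x₄ }, { x₁, x₂, x₃ }, { x₁, x₂, x₄ }, { x₁, x₃, x₄ }, { x₂, x₃, x₄ }, X }.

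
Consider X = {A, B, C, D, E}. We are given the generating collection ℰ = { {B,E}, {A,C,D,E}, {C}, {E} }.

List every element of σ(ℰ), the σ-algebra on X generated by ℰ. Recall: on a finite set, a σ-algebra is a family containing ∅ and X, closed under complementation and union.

σ(ℰ) (16 sets): { ∅, {B}, {C}, {E}, {A,D}, {B,C}, {B,E}, {C,E}, {A,B,D}, {A,C,D}, {A,D,E}, {B,C,E}, {A,B,C,D}, {A,B,D,E}, {A,C,D,E}, X }

Working:
Begin from { ∅, {C}, {E}, {B,E}, {A,C,D,E}, X } (that is, ℰ plus ∅ and X).
Pass 1. New:
  {B}  = complement {A,C,D,E}
  {C,E}  = {C} ∪ {E}
  {A,C,D}  = complement {B,E}
  {B,C,E}  = {C} ∪ {B,E}
  {A,B,C,D}  = complement {E}
  {A,B,D,E}  = complement {C}
  — 12 sets.
Pass 2: +3 →
  {A,D}  = complement {B,C,E}
  {B,C}  = {B} ∪ {C}
  {A,B,D}  = complement {C,E}
  — 15 sets.
Pass 3: +1 →
  {A,D,E}  = complement {B,C}
  — 16 sets.
Pass 4 adds nothing — fixpoint reached.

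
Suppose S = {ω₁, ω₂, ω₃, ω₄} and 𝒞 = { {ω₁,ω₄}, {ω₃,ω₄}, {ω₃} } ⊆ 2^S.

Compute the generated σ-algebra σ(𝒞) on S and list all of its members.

Take S₀ = 𝒞 ∪ {∅, S} = { ∅, {ω₃}, {ω₁,ω₄}, {ω₃,ω₄}, S }.
Pass 1: +4 →
  {ω₁,ω₂}  = {ω₃,ω₄}ᶜ
  {ω₂,ω₃}  = {ω₁,ω₄}ᶜ
  {ω₁,ω₂,ω₄}  = {ω₃}ᶜ
  {ω₁,ω₃,ω₄}  = {ω₃} ∪ {ω₁,ω₄}
  [9 total]
Pass 2 (3 new):
  {ω₂}  = {ω₁,ω₃,ω₄}ᶜ
  {ω₁,ω₂,ω₃}  = {ω₁,ω₂} ∪ {ω₃}
  {ω₂,ω₃,ω₄}  = {ω₃,ω₄} ∪ {ω₂,ω₃}
  [12 total]
Pass 3: 2 new —
  {ω₁}  = {ω₂,ω₃,ω₄}ᶜ
  {ω₄}  = {ω₁,ω₂,ω₃}ᶜ
  [14 total]
Pass 4. New:
  {ω₁,ω₃}  = {ω₃} ∪ {ω₁}
  {ω₂,ω₄}  = {ω₄} ∪ {ω₂}
  [16 total]
Pass 5: stable.

σ(𝒞) = { ∅, {ω₁}, {ω₂}, {ω₃}, {ω₄}, {ω₁,ω₂}, {ω₁,ω₃}, {ω₁,ω₄}, {ω₂,ω₃}, {ω₂,ω₄}, {ω₃,ω₄}, {ω₁,ω₂,ω₃}, {ω₁,ω₂,ω₄}, {ω₁,ω₃,ω₄}, {ω₂,ω₃,ω₄}, S }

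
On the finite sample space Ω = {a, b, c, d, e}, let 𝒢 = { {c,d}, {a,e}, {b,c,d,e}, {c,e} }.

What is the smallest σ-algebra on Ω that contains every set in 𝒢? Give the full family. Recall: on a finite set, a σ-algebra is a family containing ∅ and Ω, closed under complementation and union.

Take S₀ = 𝒢 ∪ {∅, Ω} = { {}, {a,e}, {c,d}, {c,e}, {b,c,d,e}, Ω }.
Step 1: +7 →
  {a}  = complement {b,c,d,e}
  {a,b,d}  = complement {c,e}
  {a,b,e}  = complement {c,d}
  {a,c,e}  = {a,e} ∪ {c,e}
  {b,c,d}  = complement {a,e}
  {c,d,e}  = {c,d} ∪ {c,e}
  {a,c,d,e}  = {c,d} ∪ {a,e}
  (now 13)
Step 2. New:
  {b}  = complement {a,c,d,e}
  {a,b}  = complement {c,d,e}
  {b,d}  = complement {a,c,e}
  {a,c,d}  = {c,d} ∪ {a}
  {a,b,c,d}  = {c,d} ∪ {a,b,d}
  {a,b,c,e}  = {a,c,e} ∪ {a,b,e}
  {a,b,d,e}  = {a,b,d} ∪ {a,b,e}
  (now 20)
Step 3 (5 new):
  {c}  = complement {a,b,d,e}
  {d}  = complement {a,b,c,e}
  {e}  = complement {a,b,c,d}
  {b,e}  = complement {a,c,d}
  {b,c,e}  = {b} ∪ {c,e}
  (now 25)
Step 4: +7 →
  {a,c}  = {c} ∪ {a}
  {a,d}  = complement {b,c,e}
  {b,c}  = {b} ∪ {c}
  {d,e}  = {e} ∪ {d}
  {a,b,c}  = {a,b} ∪ {c}
  {a,d,e}  = {a,e} ∪ {d}
  {b,d,e}  = {b,e} ∪ {d}
  (now 32)
Step 5: closed — nothing new.

σ(𝒢) = { {}, {a}, {b}, {c}, {d}, {e}, {a,b}, {a,c}, {a,d}, {a,e}, {b,c}, {b,d}, {b,e}, {c,d}, {c,e}, {d,e}, {a,b,c}, {a,b,d}, {a,b,e}, {a,c,d}, {a,c,e}, {a,d,e}, {b,c,d}, {b,c,e}, {b,d,e}, {c,d,e}, {a,b,c,d}, {a,b,c,e}, {a,b,d,e}, {a,c,d,e}, {b,c,d,e}, Ω }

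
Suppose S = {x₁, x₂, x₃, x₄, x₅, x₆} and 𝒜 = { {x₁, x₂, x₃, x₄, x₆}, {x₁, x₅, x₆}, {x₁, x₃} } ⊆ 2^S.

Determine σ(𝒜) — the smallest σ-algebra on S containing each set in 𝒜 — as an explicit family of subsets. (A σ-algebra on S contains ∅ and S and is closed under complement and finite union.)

σ(𝒜) = { {}, {x₁}, {x₃}, {x₅}, {x₆}, {x₁, x₃}, {x₁, x₅}, {x₁, x₆}, {x₂, x₄}, {x₃, x₅}, {x₃, x₆}, {x₅, x₆}, {x₁, x₂, x₄}, {x₁, x₃, x₅}, {x₁, x₃, x₆}, {x₁, x₅, x₆}, {x₂, x₃, x₄}, {x₂, x₄, x₅}, {x₂, x₄, x₆}, {x₃, x₅, x₆}, {x₁, x₂, x₃, x₄}, {x₁, x₂, x₄, x₅}, {x₁, x₂, x₄, x₆}, {x₁, x₃, x₅, x₆}, {x₂, x₃, x₄, x₅}, {x₂, x₃, x₄, x₆}, {x₂, x₄, x₅, x₆}, {x₁, x₂, x₃, x₄, x₅}, {x₁, x₂, x₃, x₄, x₆}, {x₁, x₂, x₄, x₅, x₆}, {x₂, x₃, x₄, x₅, x₆}, S }

Derivation:
Take S₀ = 𝒜 ∪ {∅, S} = { {}, {x₁, x₃}, {x₁, x₅, x₆}, {x₁, x₂, x₃, x₄, x₆}, S }.
Step 1: 4 new —
  {x₅}  = complement {x₁, x₂, x₃, x₄, x₆}
  {x₂, x₃, x₄}  = complement {x₁, x₅, x₆}
  {x₁, x₃, x₅, x₆}  = {x₁, x₅, x₆} ∪ {x₁, x₃}
  {x₂, x₄, x₅, x₆}  = complement {x₁, x₃}
  |family| = 9
Step 2. New:
  {x₂, x₄}  = complement {x₁, x₃, x₅, x₆}
  {x₁, x₃, x₅}  = {x₅} ∪ {x₁, x₃}
  {x₁, x₂, x₃, x₄}  = {x₂, x₃, x₄} ∪ {x₁, x₃}
  {x₂, x₃, x₄, x₅}  = {x₂, x₃, x₄} ∪ {x₅}
  {x₁, x₂, x₄, x₅, x₆}  = {x₂, x₄, x₅, x₆} ∪ {x₁, x₅, x₆}
  {x₂, x₃, x₄, x₅, x₆}  = {x₂, x₃, x₄} ∪ {x₂, x₄, x₅, x₆}
  |family| = 15
Step 3 (7 new):
  {x₁}  = complement {x₂, x₃, x₄, x₅, x₆}
  {x₃}  = complement {x₁, x₂, x₄, x₅, x₆}
  {x₁, x₆}  = complement {x₂, x₃, x₄, x₅}
  {x₅, x₆}  = complement {x₁, x₂, x₃, x₄}
  {x₂, x₄, x₅}  = {x₂, x₄} ∪ {x₅}
  {x₂, x₄, x₆}  = complement {x₁, x₃, x₅}
  {x₁, x₂, x₃, x₄, x₅}  = {x₁, x₃} ∪ {x₂, x₃, x₄, x₅}
  |family| = 22
Step 4 (9 new):
  {x₆}  = complement {x₁, x₂, x₃, x₄, x₅}
  {x₁, x₅}  = {x₅} ∪ {x₁}
  {x₃, x₅}  = {x₅} ∪ {x₃}
  {x₁, x₂, x₄}  = {x₂, x₄} ∪ {x₁}
  {x₁, x₃, x₆}  = complement {x₂, x₄, x₅}
  {x₃, x₅, x₆}  = {x₅, x₆} ∪ {x₃}
  {x₁, x₂, x₄, x₅}  = {x₂, x₄, x₅} ∪ {x₁}
  {x₁, x₂, x₄, x₆}  = {x₂, x₄, x₆} ∪ {x₁, x₆}
  {x₂, x₃, x₄, x₆}  = {x₂, x₄, x₆} ∪ {x₂, x₃, x₄}
  |family| = 31
Step 5. New:
  {x₃, x₆}  = complement {x₁, x₂, x₄, x₅}
  |family| = 32
Step 6: already closed under ᶜ and ∪.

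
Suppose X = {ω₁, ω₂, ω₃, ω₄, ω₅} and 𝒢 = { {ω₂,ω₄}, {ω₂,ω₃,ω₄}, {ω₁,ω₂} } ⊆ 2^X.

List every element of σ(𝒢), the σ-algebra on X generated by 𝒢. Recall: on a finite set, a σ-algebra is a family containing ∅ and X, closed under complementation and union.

Start: 𝒢 ∪ {∅, X} = { {}, {ω₁,ω₂}, {ω₂,ω₄}, {ω₂,ω₃,ω₄}, X }.
Round 1 adds 5:
  {ω₁,ω₅}  = X∖{ω₂,ω₃,ω₄}
  {ω₁,ω₂,ω₄}  = {ω₁,ω₂} ∪ {ω₂,ω₄}
  {ω₁,ω₃,ω₅}  = X∖{ω₂,ω₄}
  {ω₃,ω₄,ω₅}  = X∖{ω₁,ω₂}
  {ω₁,ω₂,ω₃,ω₄}  = {ω₂,ω₃,ω₄} ∪ {ω₁,ω₂}
Round 2: +7 →
  {ω₅}  = X∖{ω₁,ω₂,ω₃,ω₄}
  {ω₃,ω₅}  = X∖{ω₁,ω₂,ω₄}
  {ω₁,ω₂,ω₅}  = {ω₁,ω₂} ∪ {ω₁,ω₅}
  {ω₁,ω₂,ω₃,ω₅}  = {ω₁,ω₂} ∪ {ω₁,ω₃,ω₅}
  {ω₁,ω₂,ω₄,ω₅}  = {ω₁,ω₂,ω₄} ∪ {ω₁,ω₅}
  {ω₁,ω₃,ω₄,ω₅}  = {ω₃,ω₄,ω₅} ∪ {ω₁,ω₃,ω₅}
  {ω₂,ω₃,ω₄,ω₅}  = {ω₃,ω₄,ω₅} ∪ {ω₂,ω₃,ω₄}
Round 3 adds 6:
  {ω₁}  = X∖{ω₂,ω₃,ω₄,ω₅}
  {ω₂}  = X∖{ω₁,ω₃,ω₄,ω₅}
  {ω₃}  = X∖{ω₁,ω₂,ω₄,ω₅}
  {ω₄}  = X∖{ω₁,ω₂,ω₃,ω₅}
  {ω₃,ω₄}  = X∖{ω₁,ω₂,ω₅}
  {ω₂,ω₄,ω₅}  = {ω₂,ω₄} ∪ {ω₅}
Round 4 adds 9:
  {ω₁,ω₃}  = X∖{ω₂,ω₄,ω₅}
  {ω₁,ω₄}  = {ω₄} ∪ {ω₁}
  {ω₂,ω₃}  = {ω₂} ∪ {ω₃}
  {ω₂,ω₅}  = {ω₂} ∪ {ω₅}
  {ω₄,ω₅}  = {ω₅} ∪ {ω₄}
  {ω₁,ω₂,ω₃}  = {ω₁,ω₂} ∪ {ω₃}
  {ω₁,ω₃,ω₄}  = {ω₃,ω₄} ∪ {ω₁}
  {ω₁,ω₄,ω₅}  = {ω₁,ω₅} ∪ {ω₄}
  {ω₂,ω₃,ω₅}  = {ω₂} ∪ {ω₃,ω₅}
After Round 5 the family is unchanged; done.

|σ(𝒢)| = 32.  σ(𝒢) = { {}, {ω₁}, {ω₂}, {ω₃}, {ω₄}, {ω₅}, {ω₁,ω₂}, {ω₁,ω₃}, {ω₁,ω₄}, {ω₁,ω₅}, {ω₂,ω₃}, {ω₂,ω₄}, {ω₂,ω₅}, {ω₃,ω₄}, {ω₃,ω₅}, {ω₄,ω₅}, {ω₁,ω₂,ω₃}, {ω₁,ω₂,ω₄}, {ω₁,ω₂,ω₅}, {ω₁,ω₃,ω₄}, {ω₁,ω₃,ω₅}, {ω₁,ω₄,ω₅}, {ω₂,ω₃,ω₄}, {ω₂,ω₃,ω₅}, {ω₂,ω₄,ω₅}, {ω₃,ω₄,ω₅}, {ω₁,ω₂,ω₃,ω₄}, {ω₁,ω₂,ω₃,ω₅}, {ω₁,ω₂,ω₄,ω₅}, {ω₁,ω₃,ω₄,ω₅}, {ω₂,ω₃,ω₄,ω₅}, X }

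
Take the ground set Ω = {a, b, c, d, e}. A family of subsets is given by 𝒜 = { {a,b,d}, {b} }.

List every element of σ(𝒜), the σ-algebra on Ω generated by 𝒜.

σ(𝒜) = { ∅, {b}, {a,d}, {c,e}, {a,b,d}, {b,c,e}, {a,c,d,e}, Ω }

Working:
Take S₀ = 𝒜 ∪ {∅, Ω} = { ∅, {b}, {a,b,d}, Ω }.
Iteration 1 adds 2:
  {c,e}  = Ω∖{a,b,d}
  {a,c,d,e}  = Ω∖{b}
  — 6 sets.
Iteration 2. New:
  {b,c,e}  = {c,e} ∪ {b}
  — 7 sets.
Iteration 3 adds 1:
  {a,d}  = Ω∖{b,c,e}
  — 8 sets.
Iteration 4: closed — nothing new.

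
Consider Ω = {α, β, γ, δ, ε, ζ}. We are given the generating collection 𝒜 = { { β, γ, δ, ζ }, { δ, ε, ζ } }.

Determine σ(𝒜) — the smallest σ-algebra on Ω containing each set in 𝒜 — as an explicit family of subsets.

Take S₀ = 𝒜 ∪ {∅, Ω} = { {}, { δ, ε, ζ }, { β, γ, δ, ζ }, Ω }.
Iteration 1: +3 →
  { α, ε }  = ᶜ of { β, γ, δ, ζ }
  { α, β, γ }  = ᶜ of { δ, ε, ζ }
  { β, γ, δ, ε, ζ }  = { β, γ, δ, ζ } ∪ { δ, ε, ζ }
  (now 7)
Iteration 2 (4 new):
  { α }  = ᶜ of { β, γ, δ, ε, ζ }
  { α, β, γ, ε }  = { α, β, γ } ∪ { α, ε }
  { α, δ, ε, ζ }  = { α, ε } ∪ { δ, ε, ζ }
  { α, β, γ, δ, ζ }  = { α, β, γ } ∪ { β, γ, δ, ζ }
  (now 11)
Iteration 3: 3 new —
  { ε }  = ᶜ of { α, β, γ, δ, ζ }
  { β, γ }  = ᶜ of { α, δ, ε, ζ }
  { δ, ζ }  = ᶜ of { α, β, γ, ε }
  (now 14)
Iteration 4: +2 →
  { α, δ, ζ }  = { δ, ζ } ∪ { α }
  { β, γ, ε }  = { β, γ } ∪ { ε }
  (now 16)
Iteration 5 adds nothing — fixpoint reached.

|σ(𝒜)| = 16.  σ(𝒜) = { {}, { α }, { ε }, { α, ε }, { β, γ }, { δ, ζ }, { α, β, γ }, { α, δ, ζ }, { β, γ, ε }, { δ, ε, ζ }, { α, β, γ, ε }, { α, δ, ε, ζ }, { β, γ, δ, ζ }, { α, β, γ, δ, ζ }, { β, γ, δ, ε, ζ }, Ω }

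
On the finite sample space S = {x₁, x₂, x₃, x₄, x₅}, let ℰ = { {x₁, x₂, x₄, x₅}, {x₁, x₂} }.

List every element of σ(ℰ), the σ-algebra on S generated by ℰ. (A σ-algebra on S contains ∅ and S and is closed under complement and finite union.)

|σ(ℰ)| = 8.  σ(ℰ) = { {}, {x₃}, {x₁, x₂}, {x₄, x₅}, {x₁, x₂, x₃}, {x₃, x₄, x₅}, {x₁, x₂, x₄, x₅}, S }

Trace:
Take S₀ = ℰ ∪ {∅, S} = { {}, {x₁, x₂}, {x₁, x₂, x₄, x₅}, S }.
Step 1. New:
  {x₃}  = complement {x₁, x₂, x₄, x₅}
  {x₃, x₄, x₅}  = complement {x₁, x₂}
  — 6 sets.
Step 2 adds 1:
  {x₁, x₂, x₃}  = {x₃} ∪ {x₁, x₂}
  — 7 sets.
Step 3 (1 new):
  {x₄, x₅}  = complement {x₁, x₂, x₃}
  — 8 sets.
Step 4: stable.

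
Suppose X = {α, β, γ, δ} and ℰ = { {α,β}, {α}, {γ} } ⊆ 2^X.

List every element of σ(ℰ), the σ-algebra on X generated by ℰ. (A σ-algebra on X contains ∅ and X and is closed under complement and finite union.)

|σ(ℰ)| = 16.  σ(ℰ) = { ∅, {α}, {β}, {γ}, {δ}, {α,β}, {α,γ}, {α,δ}, {β,γ}, {β,δ}, {γ,δ}, {α,β,γ}, {α,β,δ}, {α,γ,δ}, {β,γ,δ}, X }

Derivation:
Start: ℰ ∪ {∅, X} = { ∅, {α}, {γ}, {α,β}, X }.
Step 1. New:
  {α,γ}  = {γ} ∪ {α}
  {γ,δ}  = {α,β}ᶜ
  {α,β,γ}  = {γ} ∪ {α,β}
  {α,β,δ}  = {γ}ᶜ
  {β,γ,δ}  = {α}ᶜ
Step 2: 3 new —
  {δ}  = {α,β,γ}ᶜ
  {β,δ}  = {α,γ}ᶜ
  {α,γ,δ}  = {γ,δ} ∪ {α,γ}
Step 3: +2 →
  {β}  = {α,γ,δ}ᶜ
  {α,δ}  = {δ} ∪ {α}
Step 4 adds 1:
  {β,γ}  = {α,δ}ᶜ
Step 5: stable.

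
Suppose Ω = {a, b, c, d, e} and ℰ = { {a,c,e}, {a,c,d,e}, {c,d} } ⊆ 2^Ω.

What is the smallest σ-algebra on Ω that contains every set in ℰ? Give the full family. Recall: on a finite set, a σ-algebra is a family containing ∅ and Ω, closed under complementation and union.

Initial family (5 sets): { {}, {c,d}, {a,c,e}, {a,c,d,e}, Ω }.
Pass 1: +3 →
  {b}  = Ω∖{a,c,d,e}
  {b,d}  = Ω∖{a,c,e}
  {a,b,e}  = Ω∖{c,d}
Pass 2. New:
  {b,c,d}  = {b} ∪ {c,d}
  {a,b,c,e}  = {a,c,e} ∪ {a,b,e}
  {a,b,d,e}  = {a,b,e} ∪ {b,d}
Pass 3. New:
  {c}  = Ω∖{a,b,d,e}
  {d}  = Ω∖{a,b,c,e}
  {a,e}  = Ω∖{b,c,d}
Pass 4 adds 2:
  {b,c}  = {c} ∪ {b}
  {a,d,e}  = {a,e} ∪ {d}
Pass 5: no new sets; the family is a σ-algebra.

Hence σ(ℰ) has 16 members: { {}, {b}, {c}, {d}, {a,e}, {b,c}, {b,d}, {c,d}, {a,b,e}, {a,c,e}, {a,d,e}, {b,c,d}, {a,b,c,e}, {a,b,d,e}, {a,c,d,e}, Ω }.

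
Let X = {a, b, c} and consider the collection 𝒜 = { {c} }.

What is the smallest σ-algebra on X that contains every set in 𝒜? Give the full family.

Seed the family with 𝒜 together with ∅ and X: { ∅, {c}, X }.
Iteration 1 (1 new):
  {a, b}  = {c}ᶜ
  (now 4)
Iteration 2: no new sets; the family is a σ-algebra.

Hence σ(𝒜) has 4 members: { ∅, {c}, {a, b}, X }.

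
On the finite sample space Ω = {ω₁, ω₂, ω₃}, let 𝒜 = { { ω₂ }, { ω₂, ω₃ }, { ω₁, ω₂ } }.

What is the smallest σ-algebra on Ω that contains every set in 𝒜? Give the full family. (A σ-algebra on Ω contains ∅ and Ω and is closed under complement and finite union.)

Seed the family with 𝒜 together with ∅ and Ω: { ∅, { ω₂ }, { ω₁, ω₂ }, { ω₂, ω₃ }, Ω }.
Pass 1 adds 3:
  { ω₁ }  = { ω₂, ω₃ }ᶜ
  { ω₃ }  = { ω₁, ω₂ }ᶜ
  { ω₁, ω₃ }  = { ω₂ }ᶜ
Pass 2: closed — nothing new.

|σ(𝒜)| = 8.  σ(𝒜) = { ∅, { ω₁ }, { ω₂ }, { ω₃ }, { ω₁, ω₂ }, { ω₁, ω₃ }, { ω₂, ω₃ }, Ω }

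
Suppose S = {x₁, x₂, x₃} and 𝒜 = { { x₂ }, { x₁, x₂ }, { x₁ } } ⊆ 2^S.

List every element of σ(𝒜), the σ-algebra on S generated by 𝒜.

Initial family (5 sets): { ∅, { x₁ }, { x₂ }, { x₁, x₂ }, S }.
Round 1. New:
  { x₃ }  = { x₁, x₂ }ᶜ
  { x₁, x₃ }  = { x₂ }ᶜ
  { x₂, x₃ }  = { x₁ }ᶜ
  — 8 sets.
After Round 2 the family is unchanged; done.

Therefore σ(𝒜) = { ∅, { x₁ }, { x₂ }, { x₃ }, { x₁, x₂ }, { x₁, x₃ }, { x₂, x₃ }, S } (|σ(𝒜)| = 8).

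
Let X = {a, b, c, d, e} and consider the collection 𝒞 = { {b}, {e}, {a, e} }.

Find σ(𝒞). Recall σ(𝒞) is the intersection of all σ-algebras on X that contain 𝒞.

σ(𝒞) = { {}, {a}, {b}, {e}, {a, b}, {a, e}, {b, e}, {c, d}, {a, b, e}, {a, c, d}, {b, c, d}, {c, d, e}, {a, b, c, d}, {a, c, d, e}, {b, c, d, e}, X }

Working:
Take S₀ = 𝒞 ∪ {∅, X} = { {}, {b}, {e}, {a, e}, X }.
Round 1: 5 new —
  {b, e}  = {b} ∪ {e}
  {a, b, e}  = {a, e} ∪ {b}
  {b, c, d}  = ᶜ of {a, e}
  {a, b, c, d}  = ᶜ of {e}
  {a, c, d, e}  = ᶜ of {b}
Round 2 adds 3:
  {c, d}  = ᶜ of {a, b, e}
  {a, c, d}  = ᶜ of {b, e}
  {b, c, d, e}  = {b, e} ∪ {b, c, d}
Round 3. New:
  {a}  = ᶜ of {b, c, d, e}
  {c, d, e}  = {c, d} ∪ {e}
Round 4. New:
  {a, b}  = ᶜ of {c, d, e}
Round 5: stable.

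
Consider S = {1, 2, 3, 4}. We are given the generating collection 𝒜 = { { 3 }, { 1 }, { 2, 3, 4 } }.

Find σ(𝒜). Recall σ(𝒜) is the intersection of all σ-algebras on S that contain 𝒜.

Answer: σ(𝒜) = { {}, { 1 }, { 3 }, { 1, 3 }, { 2, 4 }, { 1, 2, 4 }, { 2, 3, 4 }, S }

Trace:
Begin from { {}, { 1 }, { 3 }, { 2, 3, 4 }, S } (that is, 𝒜 plus ∅ and S).
Pass 1: +2 →
  { 1, 3 }  = { 3 } ∪ { 1 }
  { 1, 2, 4 }  = { 3 }ᶜ
  (now 7)
Pass 2 (1 new):
  { 2, 4 }  = { 1, 3 }ᶜ
  (now 8)
Pass 3 adds nothing — fixpoint reached.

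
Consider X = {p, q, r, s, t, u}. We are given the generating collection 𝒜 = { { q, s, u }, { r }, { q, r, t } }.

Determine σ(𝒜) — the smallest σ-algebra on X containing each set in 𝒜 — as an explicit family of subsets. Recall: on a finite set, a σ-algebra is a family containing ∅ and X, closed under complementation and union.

|σ(𝒜)| = 32.  σ(𝒜) = { {}, { p }, { q }, { r }, { t }, { p, q }, { p, r }, { p, t }, { q, r }, { q, t }, { r, t }, { s, u }, { p, q, r }, { p, q, t }, { p, r, t }, { p, s, u }, { q, r, t }, { q, s, u }, { r, s, u }, { s, t, u }, { p, q, r, t }, { p, q, s, u }, { p, r, s, u }, { p, s, t, u }, { q, r, s, u }, { q, s, t, u }, { r, s, t, u }, { p, q, r, s, u }, { p, q, s, t, u }, { p, r, s, t, u }, { q, r, s, t, u }, X }

Derivation:
Start: 𝒜 ∪ {∅, X} = { {}, { r }, { q, r, t }, { q, s, u }, X }.
Round 1: +5 →
  { p, r, t }  = complement { q, s, u }
  { p, s, u }  = complement { q, r, t }
  { q, r, s, u }  = { q, s, u } ∪ { r }
  { p, q, s, t, u }  = complement { r }
  { q, r, s, t, u }  = { q, s, u } ∪ { q, r, t }
  — 10 sets.
Round 2 adds 7:
  { p }  = complement { q, r, s, t, u }
  { p, t }  = complement { q, r, s, u }
  { p, q, r, t }  = { p, r, t } ∪ { q, r, t }
  { p, q, s, u }  = { q, s, u } ∪ { p, s, u }
  { p, r, s, u }  = { p, s, u } ∪ { r }
  { p, q, r, s, u }  = { p, s, u } ∪ { q, r, s, u }
  { p, r, s, t, u }  = { p, r, t } ∪ { p, s, u }
  — 17 sets.
Round 3: +7 →
  { q }  = complement { p, r, s, t, u }
  { t }  = complement { p, q, r, s, u }
  { p, r }  = { r } ∪ { p }
  { q, t }  = complement { p, r, s, u }
  { r, t }  = complement { p, q, s, u }
  { s, u }  = complement { p, q, r, t }
  { p, s, t, u }  = { p, t } ∪ { p, s, u }
  — 24 sets.
Round 4: 8 new —
  { p, q }  = { q } ∪ { p }
  { q, r }  = complement { p, s, t, u }
  { p, q, r }  = { q } ∪ { p, r }
  { p, q, t }  = { q, t } ∪ { p, t }
  { r, s, u }  = { r } ∪ { s, u }
  { s, t, u }  = { t } ∪ { s, u }
  { q, s, t, u }  = complement { p, r }
  { r, s, t, u }  = { r, t } ∪ { s, u }
  — 32 sets.
Round 5: closed — nothing new.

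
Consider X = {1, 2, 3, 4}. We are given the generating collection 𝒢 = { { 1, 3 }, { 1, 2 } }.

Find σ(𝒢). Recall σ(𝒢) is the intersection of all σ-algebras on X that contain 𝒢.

|σ(𝒢)| = 16.  σ(𝒢) = { {  }, { 1 }, { 2 }, { 3 }, { 4 }, { 1, 2 }, { 1, 3 }, { 1, 4 }, { 2, 3 }, { 2, 4 }, { 3, 4 }, { 1, 2, 3 }, { 1, 2, 4 }, { 1, 3, 4 }, { 2, 3, 4 }, X }

Trace:
Start: 𝒢 ∪ {∅, X} = { {  }, { 1, 2 }, { 1, 3 }, X }.
Iteration 1: +3 →
  { 2, 4 }  = X∖{ 1, 3 }
  { 3, 4 }  = X∖{ 1, 2 }
  { 1, 2, 3 }  = { 1, 2 } ∪ { 1, 3 }
  — 7 sets.
Iteration 2. New:
  { 4 }  = X∖{ 1, 2, 3 }
  { 1, 2, 4 }  = { 1, 2 } ∪ { 2, 4 }
  { 1, 3, 4 }  = { 3, 4 } ∪ { 1, 3 }
  { 2, 3, 4 }  = { 3, 4 } ∪ { 2, 4 }
  — 11 sets.
Iteration 3: +3 →
  { 1 }  = X∖{ 2, 3, 4 }
  { 2 }  = X∖{ 1, 3, 4 }
  { 3 }  = X∖{ 1, 2, 4 }
  — 14 sets.
Iteration 4 (2 new):
  { 1, 4 }  = { 4 } ∪ { 1 }
  { 2, 3 }  = { 3 } ∪ { 2 }
  — 16 sets.
Iteration 5: stable.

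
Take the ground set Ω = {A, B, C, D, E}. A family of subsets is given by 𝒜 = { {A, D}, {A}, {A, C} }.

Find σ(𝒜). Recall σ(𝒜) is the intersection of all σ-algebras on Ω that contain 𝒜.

|σ(𝒜)| = 16.  σ(𝒜) = { {}, {A}, {C}, {D}, {A, C}, {A, D}, {B, E}, {C, D}, {A, B, E}, {A, C, D}, {B, C, E}, {B, D, E}, {A, B, C, E}, {A, B, D, E}, {B, C, D, E}, Ω }

Working:
Initial family (5 sets): { {}, {A}, {A, C}, {A, D}, Ω }.
Iteration 1 adds 4:
  {A, C, D}  = {A, D} ∪ {A, C}
  {B, C, E}  = complement {A, D}
  {B, D, E}  = complement {A, C}
  {B, C, D, E}  = complement {A}
  [9 total]
Iteration 2 adds 3:
  {B, E}  = complement {A, C, D}
  {A, B, C, E}  = {B, C, E} ∪ {A, C}
  {A, B, D, E}  = {A, D} ∪ {B, D, E}
  [12 total]
Iteration 3 (3 new):
  {C}  = complement {A, B, D, E}
  {D}  = complement {A, B, C, E}
  {A, B, E}  = {B, E} ∪ {A}
  [15 total]
Iteration 4. New:
  {C, D}  = complement {A, B, E}
  [16 total]
After Iteration 5 the family is unchanged; done.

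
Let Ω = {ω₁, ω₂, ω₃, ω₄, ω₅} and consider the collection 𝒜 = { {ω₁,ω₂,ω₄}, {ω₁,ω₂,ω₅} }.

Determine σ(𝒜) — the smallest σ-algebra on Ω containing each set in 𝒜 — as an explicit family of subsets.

σ(𝒜) = { {}, {ω₃}, {ω₄}, {ω₅}, {ω₁,ω₂}, {ω₃,ω₄}, {ω₃,ω₅}, {ω₄,ω₅}, {ω₁,ω₂,ω₃}, {ω₁,ω₂,ω₄}, {ω₁,ω₂,ω₅}, {ω₃,ω₄,ω₅}, {ω₁,ω₂,ω₃,ω₄}, {ω₁,ω₂,ω₃,ω₅}, {ω₁,ω₂,ω₄,ω₅}, Ω }

Derivation:
Start: 𝒜 ∪ {∅, Ω} = { {}, {ω₁,ω₂,ω₄}, {ω₁,ω₂,ω₅}, Ω }.
Pass 1. New:
  {ω₃,ω₄}  = {ω₁,ω₂,ω₅}ᶜ
  {ω₃,ω₅}  = {ω₁,ω₂,ω₄}ᶜ
  {ω₁,ω₂,ω₄,ω₅}  = {ω₁,ω₂,ω₅} ∪ {ω₁,ω₂,ω₄}
Pass 2: 4 new —
  {ω₃}  = {ω₁,ω₂,ω₄,ω₅}ᶜ
  {ω₃,ω₄,ω₅}  = {ω₃,ω₄} ∪ {ω₃,ω₅}
  {ω₁,ω₂,ω₃,ω₄}  = {ω₃,ω₄} ∪ {ω₁,ω₂,ω₄}
  {ω₁,ω₂,ω₃,ω₅}  = {ω₁,ω₂,ω₅} ∪ {ω₃,ω₅}
Pass 3: 3 new —
  {ω₄}  = {ω₁,ω₂,ω₃,ω₅}ᶜ
  {ω₅}  = {ω₁,ω₂,ω₃,ω₄}ᶜ
  {ω₁,ω₂}  = {ω₃,ω₄,ω₅}ᶜ
Pass 4: +2 →
  {ω₄,ω₅}  = {ω₄} ∪ {ω₅}
  {ω₁,ω₂,ω₃}  = {ω₃} ∪ {ω₁,ω₂}
Pass 5: no new sets; the family is a σ-algebra.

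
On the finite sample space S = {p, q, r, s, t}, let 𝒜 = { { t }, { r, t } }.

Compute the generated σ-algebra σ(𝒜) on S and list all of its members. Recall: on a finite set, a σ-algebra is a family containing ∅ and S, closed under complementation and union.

Start: 𝒜 ∪ {∅, S} = { ∅, { t }, { r, t }, S }.
Step 1: +2 →
  { p, q, s }  = { r, t }ᶜ
  { p, q, r, s }  = { t }ᶜ
  [6 total]
Step 2 (1 new):
  { p, q, s, t }  = { p, q, s } ∪ { t }
  [7 total]
Step 3: +1 →
  { r }  = { p, q, s, t }ᶜ
  [8 total]
Step 4: stable.

|σ(𝒜)| = 8.  σ(𝒜) = { ∅, { r }, { t }, { r, t }, { p, q, s }, { p, q, r, s }, { p, q, s, t }, S }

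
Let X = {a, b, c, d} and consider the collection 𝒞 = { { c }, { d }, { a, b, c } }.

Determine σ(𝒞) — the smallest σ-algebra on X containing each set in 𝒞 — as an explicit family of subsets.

σ(𝒞) (8 sets): { {  }, { c }, { d }, { a, b }, { c, d }, { a, b, c }, { a, b, d }, X }

Working:
Initial family (5 sets): { {  }, { c }, { d }, { a, b, c }, X }.
Round 1: +2 →
  { c, d }  = { c } ∪ { d }
  { a, b, d }  = ᶜ of { c }
  |family| = 7
Round 2 adds 1:
  { a, b }  = ᶜ of { c, d }
  |family| = 8
After Round 3 the family is unchanged; done.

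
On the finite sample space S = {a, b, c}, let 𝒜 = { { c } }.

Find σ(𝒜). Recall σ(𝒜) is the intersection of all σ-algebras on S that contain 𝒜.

σ(𝒜) = { {  }, { c }, { a, b }, S }

Working:
Seed the family with 𝒜 together with ∅ and S: { {  }, { c }, S }.
Iteration 1. New:
  { a, b }  = ᶜ of { c }
  (now 4)
Iteration 2: closed — nothing new.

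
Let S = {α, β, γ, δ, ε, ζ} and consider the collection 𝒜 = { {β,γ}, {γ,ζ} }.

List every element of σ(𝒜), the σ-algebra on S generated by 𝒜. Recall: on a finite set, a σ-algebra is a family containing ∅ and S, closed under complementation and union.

Begin from { ∅, {β,γ}, {γ,ζ}, S } (that is, 𝒜 plus ∅ and S).
Pass 1 (3 new):
  {β,γ,ζ}  = {γ,ζ} ∪ {β,γ}
  {α,β,δ,ε}  = {γ,ζ}ᶜ
  {α,δ,ε,ζ}  = {β,γ}ᶜ
  |family| = 7
Pass 2 adds 4:
  {α,δ,ε}  = {β,γ,ζ}ᶜ
  {α,β,γ,δ,ε}  = {β,γ} ∪ {α,β,δ,ε}
  {α,β,δ,ε,ζ}  = {α,δ,ε,ζ} ∪ {α,β,δ,ε}
  {α,γ,δ,ε,ζ}  = {γ,ζ} ∪ {α,δ,ε,ζ}
  |family| = 11
Pass 3 (3 new):
  {β}  = {α,γ,δ,ε,ζ}ᶜ
  {γ}  = {α,β,δ,ε,ζ}ᶜ
  {ζ}  = {α,β,γ,δ,ε}ᶜ
  |family| = 14
Pass 4. New:
  {β,ζ}  = {β} ∪ {ζ}
  {α,γ,δ,ε}  = {α,δ,ε} ∪ {γ}
  |family| = 16
Pass 5 adds nothing — fixpoint reached.

σ(𝒜) = { ∅, {β}, {γ}, {ζ}, {β,γ}, {β,ζ}, {γ,ζ}, {α,δ,ε}, {β,γ,ζ}, {α,β,δ,ε}, {α,γ,δ,ε}, {α,δ,ε,ζ}, {α,β,γ,δ,ε}, {α,β,δ,ε,ζ}, {α,γ,δ,ε,ζ}, S }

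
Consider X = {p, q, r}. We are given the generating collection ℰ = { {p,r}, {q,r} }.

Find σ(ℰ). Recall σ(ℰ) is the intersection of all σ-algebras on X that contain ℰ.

Start: ℰ ∪ {∅, X} = { {}, {p,r}, {q,r}, X }.
Round 1. New:
  {p}  = ᶜ of {q,r}
  {q}  = ᶜ of {p,r}
  (now 6)
Round 2: +1 →
  {p,q}  = {q} ∪ {p}
  (now 7)
Round 3. New:
  {r}  = ᶜ of {p,q}
  (now 8)
After Round 4 the family is unchanged; done.

|σ(ℰ)| = 8.  σ(ℰ) = { {}, {p}, {q}, {r}, {p,q}, {p,r}, {q,r}, X }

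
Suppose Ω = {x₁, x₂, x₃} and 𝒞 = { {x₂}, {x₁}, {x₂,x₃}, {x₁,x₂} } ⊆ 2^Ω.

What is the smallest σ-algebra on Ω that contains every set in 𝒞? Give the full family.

Take S₀ = 𝒞 ∪ {∅, Ω} = { {}, {x₁}, {x₂}, {x₁,x₂}, {x₂,x₃}, Ω }.
Pass 1 adds 2:
  {x₃}  = Ω∖{x₁,x₂}
  {x₁,x₃}  = Ω∖{x₂}
  [8 total]
Pass 2 adds nothing — fixpoint reached.

Therefore σ(𝒞) = { {}, {x₁}, {x₂}, {x₃}, {x₁,x₂}, {x₁,x₃}, {x₂,x₃}, Ω } (|σ(𝒞)| = 8).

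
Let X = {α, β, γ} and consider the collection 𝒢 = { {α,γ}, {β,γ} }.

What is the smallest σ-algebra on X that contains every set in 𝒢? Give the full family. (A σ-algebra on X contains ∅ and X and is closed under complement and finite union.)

σ(𝒢) = { ∅, {α}, {β}, {γ}, {α,β}, {α,γ}, {β,γ}, X }

Trace:
Start: 𝒢 ∪ {∅, X} = { ∅, {α,γ}, {β,γ}, X }.
Step 1: +2 →
  {α}  = X∖{β,γ}
  {β}  = X∖{α,γ}
  |family| = 6
Step 2: +1 →
  {α,β}  = {β} ∪ {α}
  |family| = 7
Step 3 (1 new):
  {γ}  = X∖{α,β}
  |family| = 8
Step 4: stable.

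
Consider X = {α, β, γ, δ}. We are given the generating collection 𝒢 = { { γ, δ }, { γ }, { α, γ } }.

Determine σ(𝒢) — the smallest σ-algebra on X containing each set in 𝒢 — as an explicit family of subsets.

Take S₀ = 𝒢 ∪ {∅, X} = { {  }, { γ }, { α, γ }, { γ, δ }, X }.
Round 1. New:
  { α, β }  = complement { γ, δ }
  { β, δ }  = complement { α, γ }
  { α, β, δ }  = complement { γ }
  { α, γ, δ }  = { γ, δ } ∪ { α, γ }
Round 2. New:
  { β }  = complement { α, γ, δ }
  { α, β, γ }  = { α, β } ∪ { γ }
  { β, γ, δ }  = { γ, δ } ∪ { β, δ }
Round 3: 3 new —
  { α }  = complement { β, γ, δ }
  { δ }  = complement { α, β, γ }
  { β, γ }  = { γ } ∪ { β }
Round 4 (1 new):
  { α, δ }  = complement { β, γ }
After Round 5 the family is unchanged; done.

Hence σ(𝒢) has 16 members: { {  }, { α }, { β }, { γ }, { δ }, { α, β }, { α, γ }, { α, δ }, { β, γ }, { β, δ }, { γ, δ }, { α, β, γ }, { α, β, δ }, { α, γ, δ }, { β, γ, δ }, X }.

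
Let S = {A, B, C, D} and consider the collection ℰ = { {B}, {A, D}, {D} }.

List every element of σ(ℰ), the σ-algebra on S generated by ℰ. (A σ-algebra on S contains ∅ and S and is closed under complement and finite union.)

Answer: σ(ℰ) = { {}, {A}, {B}, {C}, {D}, {A, B}, {A, C}, {A, D}, {B, C}, {B, D}, {C, D}, {A, B, C}, {A, B, D}, {A, C, D}, {B, C, D}, S }

Check:
Seed the family with ℰ together with ∅ and S: { {}, {B}, {D}, {A, D}, S }.
Step 1. New:
  {B, C}  = ᶜ of {A, D}
  {B, D}  = {D} ∪ {B}
  {A, B, C}  = ᶜ of {D}
  {A, B, D}  = {A, D} ∪ {B}
  {A, C, D}  = ᶜ of {B}
  |family| = 10
Step 2: +3 →
  {C}  = ᶜ of {A, B, D}
  {A, C}  = ᶜ of {B, D}
  {B, C, D}  = {B, C} ∪ {D}
  |family| = 13
Step 3. New:
  {A}  = ᶜ of {B, C, D}
  {C, D}  = {C} ∪ {D}
  |family| = 15
Step 4 adds 1:
  {A, B}  = ᶜ of {C, D}
  |family| = 16
Step 5: already closed under ᶜ and ∪.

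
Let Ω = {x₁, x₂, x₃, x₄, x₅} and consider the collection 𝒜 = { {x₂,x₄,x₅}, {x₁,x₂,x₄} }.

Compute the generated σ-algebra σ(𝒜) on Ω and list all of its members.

σ(𝒜) (16 sets): { {}, {x₁}, {x₃}, {x₅}, {x₁,x₃}, {x₁,x₅}, {x₂,x₄}, {x₃,x₅}, {x₁,x₂,x₄}, {x₁,x₃,x₅}, {x₂,x₃,x₄}, {x₂,x₄,x₅}, {x₁,x₂,x₃,x₄}, {x₁,x₂,x₄,x₅}, {x₂,x₃,x₄,x₅}, Ω }

Derivation:
Start: 𝒜 ∪ {∅, Ω} = { {}, {x₁,x₂,x₄}, {x₂,x₄,x₅}, Ω }.
Pass 1 (3 new):
  {x₁,x₃}  = {x₂,x₄,x₅}ᶜ
  {x₃,x₅}  = {x₁,x₂,x₄}ᶜ
  {x₁,x₂,x₄,x₅}  = {x₁,x₂,x₄} ∪ {x₂,x₄,x₅}
  — 7 sets.
Pass 2 (4 new):
  {x₃}  = {x₁,x₂,x₄,x₅}ᶜ
  {x₁,x₃,x₅}  = {x₁,x₃} ∪ {x₃,x₅}
  {x₁,x₂,x₃,x₄}  = {x₁,x₃} ∪ {x₁,x₂,x₄}
  {x₂,x₃,x₄,x₅}  = {x₃,x₅} ∪ {x₂,x₄,x₅}
  — 11 sets.
Pass 3 adds 3:
  {x₁}  = {x₂,x₃,x₄,x₅}ᶜ
  {x₅}  = {x₁,x₂,x₃,x₄}ᶜ
  {x₂,x₄}  = {x₁,x₃,x₅}ᶜ
  — 14 sets.
Pass 4 (2 new):
  {x₁,x₅}  = {x₅} ∪ {x₁}
  {x₂,x₃,x₄}  = {x₃} ∪ {x₂,x₄}
  — 16 sets.
Pass 5: stable.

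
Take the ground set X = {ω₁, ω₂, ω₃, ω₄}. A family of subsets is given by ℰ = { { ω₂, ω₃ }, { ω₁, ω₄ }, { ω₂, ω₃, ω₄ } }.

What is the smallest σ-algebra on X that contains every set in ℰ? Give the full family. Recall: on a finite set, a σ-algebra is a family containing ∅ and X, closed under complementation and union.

Answer: σ(ℰ) = { {  }, { ω₁ }, { ω₄ }, { ω₁, ω₄ }, { ω₂, ω₃ }, { ω₁, ω₂, ω₃ }, { ω₂, ω₃, ω₄ }, X }

Derivation:
Initial family (5 sets): { {  }, { ω₁, ω₄ }, { ω₂, ω₃ }, { ω₂, ω₃, ω₄ }, X }.
Step 1 (1 new):
  { ω₁ }  = ᶜ of { ω₂, ω₃, ω₄ }
  [6 total]
Step 2 adds 1:
  { ω₁, ω₂, ω₃ }  = { ω₂, ω₃ } ∪ { ω₁ }
  [7 total]
Step 3 adds 1:
  { ω₄ }  = ᶜ of { ω₁, ω₂, ω₃ }
  [8 total]
Step 4 adds nothing — fixpoint reached.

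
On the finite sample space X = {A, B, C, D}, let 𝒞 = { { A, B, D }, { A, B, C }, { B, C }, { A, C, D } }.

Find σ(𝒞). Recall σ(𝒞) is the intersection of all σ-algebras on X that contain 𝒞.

Initial family (6 sets): { ∅, { B, C }, { A, B, C }, { A, B, D }, { A, C, D }, X }.
Round 1 (4 new):
  { B }  = complement { A, C, D }
  { C }  = complement { A, B, D }
  { D }  = complement { A, B, C }
  { A, D }  = complement { B, C }
Round 2: +3 →
  { B, D }  = { B } ∪ { D }
  { C, D }  = { C } ∪ { D }
  { B, C, D }  = { B, C } ∪ { D }
Round 3 adds 3:
  { A }  = complement { B, C, D }
  { A, B }  = complement { C, D }
  { A, C }  = complement { B, D }
Round 4 adds nothing — fixpoint reached.

|σ(𝒞)| = 16.  σ(𝒞) = { ∅, { A }, { B }, { C }, { D }, { A, B }, { A, C }, { A, D }, { B, C }, { B, D }, { C, D }, { A, B, C }, { A, B, D }, { A, C, D }, { B, C, D }, X }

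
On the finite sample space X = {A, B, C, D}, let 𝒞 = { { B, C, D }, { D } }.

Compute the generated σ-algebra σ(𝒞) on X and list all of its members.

Begin from { {  }, { D }, { B, C, D }, X } (that is, 𝒞 plus ∅ and X).
Pass 1. New:
  { A }  = X∖{ B, C, D }
  { A, B, C }  = X∖{ D }
  [6 total]
Pass 2. New:
  { A, D }  = { D } ∪ { A }
  [7 total]
Pass 3 adds 1:
  { B, C }  = X∖{ A, D }
  [8 total]
Pass 4 adds nothing — fixpoint reached.

|σ(𝒞)| = 8.  σ(𝒞) = { {  }, { A }, { D }, { A, D }, { B, C }, { A, B, C }, { B, C, D }, X }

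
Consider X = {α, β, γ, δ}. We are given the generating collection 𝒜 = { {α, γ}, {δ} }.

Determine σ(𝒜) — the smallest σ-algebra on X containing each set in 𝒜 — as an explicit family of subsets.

σ(𝒜) = { {}, {β}, {δ}, {α, γ}, {β, δ}, {α, β, γ}, {α, γ, δ}, X }

Check:
Take S₀ = 𝒜 ∪ {∅, X} = { {}, {δ}, {α, γ}, X }.
Pass 1. New:
  {β, δ}  = complement {α, γ}
  {α, β, γ}  = complement {δ}
  {α, γ, δ}  = {α, γ} ∪ {δ}
  (now 7)
Pass 2 adds 1:
  {β}  = complement {α, γ, δ}
  (now 8)
Pass 3 adds nothing — fixpoint reached.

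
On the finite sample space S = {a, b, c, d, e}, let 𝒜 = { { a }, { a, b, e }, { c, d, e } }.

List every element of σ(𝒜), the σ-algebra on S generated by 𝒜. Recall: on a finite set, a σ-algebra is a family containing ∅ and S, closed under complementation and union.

Take S₀ = 𝒜 ∪ {∅, S} = { {}, { a }, { a, b, e }, { c, d, e }, S }.
Iteration 1: +4 →
  { a, b }  = ᶜ of { c, d, e }
  { c, d }  = ᶜ of { a, b, e }
  { a, c, d, e }  = { c, d, e } ∪ { a }
  { b, c, d, e }  = ᶜ of { a }
  |family| = 9
Iteration 2 adds 3:
  { b }  = ᶜ of { a, c, d, e }
  { a, c, d }  = { c, d } ∪ { a }
  { a, b, c, d }  = { c, d } ∪ { a, b }
  |family| = 12
Iteration 3: 3 new —
  { e }  = ᶜ of { a, b, c, d }
  { b, e }  = ᶜ of { a, c, d }
  { b, c, d }  = { c, d } ∪ { b }
  |family| = 15
Iteration 4: 1 new —
  { a, e }  = ᶜ of { b, c, d }
  |family| = 16
Iteration 5: stable.

|σ(𝒜)| = 16.  σ(𝒜) = { {}, { a }, { b }, { e }, { a, b }, { a, e }, { b, e }, { c, d }, { a, b, e }, { a, c, d }, { b, c, d }, { c, d, e }, { a, b, c, d }, { a, c, d, e }, { b, c, d, e }, S }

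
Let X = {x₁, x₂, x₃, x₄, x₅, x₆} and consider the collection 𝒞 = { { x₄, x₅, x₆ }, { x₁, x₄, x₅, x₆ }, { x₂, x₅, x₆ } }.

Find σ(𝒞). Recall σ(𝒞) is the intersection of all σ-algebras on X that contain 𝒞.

Seed the family with 𝒞 together with ∅ and X: { ∅, { x₂, x₅, x₆ }, { x₄, x₅, x₆ }, { x₁, x₄, x₅, x₆ }, X }.
Iteration 1. New:
  { x₂, x₃ }  = complement { x₁, x₄, x₅, x₆ }
  { x₁, x₂, x₃ }  = complement { x₄, x₅, x₆ }
  { x₁, x₃, x₄ }  = complement { x₂, x₅, x₆ }
  { x₂, x₄, x₅, x₆ }  = { x₂, x₅, x₆ } ∪ { x₄, x₅, x₆ }
  { x₁, x₂, x₄, x₅, x₆ }  = { x₁, x₄, x₅, x₆ } ∪ { x₂, x₅, x₆ }
Iteration 2. New:
  { x₃ }  = complement { x₁, x₂, x₄, x₅, x₆ }
  { x₁, x₃ }  = complement { x₂, x₄, x₅, x₆ }
  { x₁, x₂, x₃, x₄ }  = { x₁, x₂, x₃ } ∪ { x₁, x₃, x₄ }
  { x₂, x₃, x₅, x₆ }  = { x₂, x₅, x₆ } ∪ { x₂, x₃ }
  { x₁, x₂, x₃, x₅, x₆ }  = { x₁, x₂, x₃ } ∪ { x₂, x₅, x₆ }
  { x₁, x₃, x₄, x₅, x₆ }  = { x₁, x₄, x₅, x₆ } ∪ { x₁, x₃, x₄ }
  { x₂, x₃, x₄, x₅, x₆ }  = { x₂, x₄, x₅, x₆ } ∪ { x₂, x₃ }
Iteration 3: +6 →
  { x₁ }  = complement { x₂, x₃, x₄, x₅, x₆ }
  { x₂ }  = complement { x₁, x₃, x₄, x₅, x₆ }
  { x₄ }  = complement { x₁, x₂, x₃, x₅, x₆ }
  { x₁, x₄ }  = complement { x₂, x₃, x₅, x₆ }
  { x₅, x₆ }  = complement { x₁, x₂, x₃, x₄ }
  { x₃, x₄, x₅, x₆ }  = { x₃ } ∪ { x₄, x₅, x₆ }
Iteration 4: 9 new —
  { x₁, x₂ }  = complement { x₃, x₄, x₅, x₆ }
  { x₂, x₄ }  = { x₂ } ∪ { x₄ }
  { x₃, x₄ }  = { x₃ } ∪ { x₄ }
  { x₁, x₂, x₄ }  = { x₂ } ∪ { x₁, x₄ }
  { x₁, x₅, x₆ }  = { x₅, x₆ } ∪ { x₁ }
  { x₂, x₃, x₄ }  = { x₂, x₃ } ∪ { x₄ }
  { x₃, x₅, x₆ }  = { x₅, x₆ } ∪ { x₃ }
  { x₁, x₂, x₅, x₆ }  = { x₁ } ∪ { x₂, x₅, x₆ }
  { x₁, x₃, x₅, x₆ }  = { x₅, x₆ } ∪ { x₁, x₃ }
Iteration 5: already closed under ᶜ and ∪.

Hence σ(𝒞) has 32 members: { ∅, { x₁ }, { x₂ }, { x₃ }, { x₄ }, { x₁, x₂ }, { x₁, x₃ }, { x₁, x₄ }, { x₂, x₃ }, { x₂, x₄ }, { x₃, x₄ }, { x₅, x₆ }, { x₁, x₂, x₃ }, { x₁, x₂, x₄ }, { x₁, x₃, x₄ }, { x₁, x₅, x₆ }, { x₂, x₃, x₄ }, { x₂, x₅, x₆ }, { x₃, x₅, x₆ }, { x₄, x₅, x₆ }, { x₁, x₂, x₃, x₄ }, { x₁, x₂, x₅, x₆ }, { x₁, x₃, x₅, x₆ }, { x₁, x₄, x₅, x₆ }, { x₂, x₃, x₅, x₆ }, { x₂, x₄, x₅, x₆ }, { x₃, x₄, x₅, x₆ }, { x₁, x₂, x₃, x₅, x₆ }, { x₁, x₂, x₄, x₅, x₆ }, { x₁, x₃, x₄, x₅, x₆ }, { x₂, x₃, x₄, x₅, x₆ }, X }.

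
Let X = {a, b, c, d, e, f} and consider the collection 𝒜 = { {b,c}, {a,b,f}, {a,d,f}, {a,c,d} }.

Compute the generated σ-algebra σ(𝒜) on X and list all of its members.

Begin from { {}, {b,c}, {a,b,f}, {a,c,d}, {a,d,f}, X } (that is, 𝒜 plus ∅ and X).
Pass 1: +9 →
  {b,c,e}  = complement {a,d,f}
  {b,e,f}  = complement {a,c,d}
  {c,d,e}  = complement {a,b,f}
  {a,b,c,d}  = {a,c,d} ∪ {b,c}
  {a,b,c,f}  = {b,c} ∪ {a,b,f}
  {a,b,d,f}  = {a,b,f} ∪ {a,d,f}
  {a,c,d,f}  = {a,c,d} ∪ {a,d,f}
  {a,d,e,f}  = complement {b,c}
  {a,b,c,d,f}  = {a,c,d} ∪ {a,b,f}
  |family| = 15
Pass 2 adds 14:
  {e}  = complement {a,b,c,d,f}
  {b,e}  = complement {a,c,d,f}
  {c,e}  = complement {a,b,d,f}
  {d,e}  = complement {a,b,c,f}
  {e,f}  = complement {a,b,c,d}
  {a,b,e,f}  = {b,e,f} ∪ {a,b,f}
  {a,c,d,e}  = {c,d,e} ∪ {a,c,d}
  {b,c,d,e}  = {c,d,e} ∪ {b,c,e}
  {b,c,e,f}  = {b,e,f} ∪ {b,c,e}
  {a,b,c,d,e}  = {c,d,e} ∪ {a,b,c,d}
  {a,b,c,e,f}  = {b,e,f} ∪ {a,b,c,f}
  {a,b,d,e,f}  = {a,b,d,f} ∪ {a,d,e,f}
  {a,c,d,e,f}  = {c,d,e} ∪ {a,d,e,f}
  {b,c,d,e,f}  = {c,d,e} ∪ {b,e,f}
  |family| = 29
Pass 3: +14 →
  {a}  = complement {b,c,d,e,f}
  {b}  = complement {a,c,d,e,f}
  {c}  = complement {a,b,d,e,f}
  {d}  = complement {a,b,c,e,f}
  {f}  = complement {a,b,c,d,e}
  {a,d}  = complement {b,c,e,f}
  {a,f}  = complement {b,c,d,e}
  {b,f}  = complement {a,c,d,e}
  {c,d}  = complement {a,b,e,f}
  {b,d,e}  = {b,e} ∪ {d,e}
  {c,e,f}  = {e,f} ∪ {c,e}
  {d,e,f}  = {e,f} ∪ {d,e}
  {b,d,e,f}  = {d,e} ∪ {b,e,f}
  {c,d,e,f}  = {c,d,e} ∪ {e,f}
  |family| = 43
Pass 4 (21 new):
  {a,b}  = complement {c,d,e,f}
  {a,c}  = complement {b,d,e,f}
  {a,e}  = {a} ∪ {e}
  {b,d}  = {b} ∪ {d}
  {c,f}  = {c} ∪ {f}
  {d,f}  = {d} ∪ {f}
  {a,b,c}  = complement {d,e,f}
  {a,b,d}  = complement {c,e,f}
  {a,b,e}  = {a} ∪ {b,e}
  {a,c,e}  = {c,e} ∪ {a}
  {a,c,f}  = complement {b,d,e}
  {a,d,e}  = {d,e} ∪ {a}
  {a,e,f}  = {a,f} ∪ {e,f}
  {b,c,d}  = {c,d} ∪ {b}
  {b,c,f}  = {b,f} ∪ {c}
  {b,d,f}  = {b,f} ∪ {d}
  {c,d,f}  = {c,d} ∪ {f}
  {a,b,c,e}  = {a} ∪ {b,c,e}
  {a,b,d,e}  = {b,d,e} ∪ {a}
  {a,c,e,f}  = {a,f} ∪ {c,e}
  {b,c,d,f}  = {c,d} ∪ {b,f}
  |family| = 64
Pass 5: stable.

|σ(𝒜)| = 64.  σ(𝒜) = { {}, {a}, {b}, {c}, {d}, {e}, {f}, {a,b}, {a,c}, {a,d}, {a,e}, {a,f}, {b,c}, {b,d}, {b,e}, {b,f}, {c,d}, {c,e}, {c,f}, {d,e}, {d,f}, {e,f}, {a,b,c}, {a,b,d}, {a,b,e}, {a,b,f}, {a,c,d}, {a,c,e}, {a,c,f}, {a,d,e}, {a,d,f}, {a,e,f}, {b,c,d}, {b,c,e}, {b,c,f}, {b,d,e}, {b,d,f}, {b,e,f}, {c,d,e}, {c,d,f}, {c,e,f}, {d,e,f}, {a,b,c,d}, {a,b,c,e}, {a,b,c,f}, {a,b,d,e}, {a,b,d,f}, {a,b,e,f}, {a,c,d,e}, {a,c,d,f}, {a,c,e,f}, {a,d,e,f}, {b,c,d,e}, {b,c,d,f}, {b,c,e,f}, {b,d,e,f}, {c,d,e,f}, {a,b,c,d,e}, {a,b,c,d,f}, {a,b,c,e,f}, {a,b,d,e,f}, {a,c,d,e,f}, {b,c,d,e,f}, X }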